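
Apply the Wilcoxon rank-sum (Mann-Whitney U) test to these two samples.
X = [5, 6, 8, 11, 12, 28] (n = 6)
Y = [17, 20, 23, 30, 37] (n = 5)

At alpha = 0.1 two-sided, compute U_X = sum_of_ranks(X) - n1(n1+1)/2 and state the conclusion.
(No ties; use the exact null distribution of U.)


Step 1: Combine and sort all 11 observations; assign midranks.
sorted (value, group): (5,X), (6,X), (8,X), (11,X), (12,X), (17,Y), (20,Y), (23,Y), (28,X), (30,Y), (37,Y)
ranks: 5->1, 6->2, 8->3, 11->4, 12->5, 17->6, 20->7, 23->8, 28->9, 30->10, 37->11
Step 2: Rank sum for X: R1 = 1 + 2 + 3 + 4 + 5 + 9 = 24.
Step 3: U_X = R1 - n1(n1+1)/2 = 24 - 6*7/2 = 24 - 21 = 3.
       U_Y = n1*n2 - U_X = 30 - 3 = 27.
Step 4: No ties, so the exact null distribution of U (based on enumerating the C(11,6) = 462 equally likely rank assignments) gives the two-sided p-value.
Step 5: p-value = 0.030303; compare to alpha = 0.1. reject H0.

U_X = 3, p = 0.030303, reject H0 at alpha = 0.1.


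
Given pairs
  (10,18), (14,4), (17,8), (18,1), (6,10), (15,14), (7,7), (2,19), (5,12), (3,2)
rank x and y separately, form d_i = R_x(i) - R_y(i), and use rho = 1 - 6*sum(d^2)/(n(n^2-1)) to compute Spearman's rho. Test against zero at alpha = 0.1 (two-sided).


Step 1: Rank x and y separately (midranks; no ties here).
rank(x): 10->6, 14->7, 17->9, 18->10, 6->4, 15->8, 7->5, 2->1, 5->3, 3->2
rank(y): 18->9, 4->3, 8->5, 1->1, 10->6, 14->8, 7->4, 19->10, 12->7, 2->2
Step 2: d_i = R_x(i) - R_y(i); compute d_i^2.
  (6-9)^2=9, (7-3)^2=16, (9-5)^2=16, (10-1)^2=81, (4-6)^2=4, (8-8)^2=0, (5-4)^2=1, (1-10)^2=81, (3-7)^2=16, (2-2)^2=0
sum(d^2) = 224.
Step 3: rho = 1 - 6*224 / (10*(10^2 - 1)) = 1 - 1344/990 = -0.357576.
Step 4: Under H0, t = rho * sqrt((n-2)/(1-rho^2)) = -1.0830 ~ t(8).
Step 5: Two-sided p-value from the t-distribution with 8 df = 0.310376.
Step 6: alpha = 0.1. fail to reject H0.

rho = -0.3576, p = 0.310376, fail to reject H0 at alpha = 0.1.


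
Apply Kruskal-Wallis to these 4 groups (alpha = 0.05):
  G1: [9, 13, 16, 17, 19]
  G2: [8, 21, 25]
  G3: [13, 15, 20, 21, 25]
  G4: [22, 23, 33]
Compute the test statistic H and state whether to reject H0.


Step 1: Combine all N = 16 observations and assign midranks.
sorted (value, group, rank): (8,G2,1), (9,G1,2), (13,G1,3.5), (13,G3,3.5), (15,G3,5), (16,G1,6), (17,G1,7), (19,G1,8), (20,G3,9), (21,G2,10.5), (21,G3,10.5), (22,G4,12), (23,G4,13), (25,G2,14.5), (25,G3,14.5), (33,G4,16)
Step 2: Sum ranks within each group.
R_1 = 26.5 (n_1 = 5)
R_2 = 26 (n_2 = 3)
R_3 = 42.5 (n_3 = 5)
R_4 = 41 (n_4 = 3)
Step 3: H = 12/(N(N+1)) * sum(R_i^2/n_i) - 3(N+1)
     = 12/(16*17) * (26.5^2/5 + 26^2/3 + 42.5^2/5 + 41^2/3) - 3*17
     = 0.044118 * 1287.37 - 51
     = 5.795588.
Step 4: Ties present; correction factor C = 1 - 18/(16^3 - 16) = 0.995588. Corrected H = 5.795588 / 0.995588 = 5.821270.
Step 5: Under H0, H ~ chi^2(3); p-value = 0.120637.
Step 6: alpha = 0.05. fail to reject H0.

H = 5.8213, df = 3, p = 0.120637, fail to reject H0.


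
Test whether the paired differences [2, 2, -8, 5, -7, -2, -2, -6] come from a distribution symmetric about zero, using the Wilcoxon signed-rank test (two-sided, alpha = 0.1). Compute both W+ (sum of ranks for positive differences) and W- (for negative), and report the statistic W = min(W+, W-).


Step 1: Drop any zero differences (none here) and take |d_i|.
|d| = [2, 2, 8, 5, 7, 2, 2, 6]
Step 2: Midrank |d_i| (ties get averaged ranks).
ranks: |2|->2.5, |2|->2.5, |8|->8, |5|->5, |7|->7, |2|->2.5, |2|->2.5, |6|->6
Step 3: Attach original signs; sum ranks with positive sign and with negative sign.
W+ = 2.5 + 2.5 + 5 = 10
W- = 8 + 7 + 2.5 + 2.5 + 6 = 26
(Check: W+ + W- = 36 should equal n(n+1)/2 = 36.)
Step 4: Test statistic W = min(W+, W-) = 10.
Step 5: Ties in |d|, so use the tie-corrected normal approximation.
        E[W] = n(n+1)/4 = 8*9/4 = 18.
        Tie groups: |d|=2 (t=4); sum(t^3 - t) = 60.
        Var[W] = n(n+1)(2n+1)/24 - sum(t^3-t)/48 = 1224/24 - 60/48 = 49.75.
        z = (W - E[W]) / sqrt(Var[W]) = (10 - 18) / 7.0534 = -1.1342.
        Two-sided p = 2*Phi(z) = 0.256707.
Step 6: alpha = 0.1. fail to reject H0.

W+ = 10, W- = 26, W = min = 10, p = 0.256707, fail to reject H0.


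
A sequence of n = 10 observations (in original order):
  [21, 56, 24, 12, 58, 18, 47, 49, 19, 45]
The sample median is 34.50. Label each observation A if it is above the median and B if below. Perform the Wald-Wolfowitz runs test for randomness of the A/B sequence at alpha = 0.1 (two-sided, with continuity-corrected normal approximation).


Step 1: Compute median = 34.50; label A = above, B = below.
Labels in order: BABBABAABA  (n_A = 5, n_B = 5)
Step 2: Count runs R = 8.
Step 3: Under H0 (random ordering), E[R] = 2*n_A*n_B/(n_A+n_B) + 1 = 2*5*5/10 + 1 = 6.0000.
        Var[R] = 2*n_A*n_B*(2*n_A*n_B - n_A - n_B) / ((n_A+n_B)^2 * (n_A+n_B-1)) = 2000/900 = 2.2222.
        SD[R] = 1.4907.
Step 4: Continuity-corrected z = (R - 0.5 - E[R]) / SD[R] = (8 - 0.5 - 6.0000) / 1.4907 = 1.0062.
Step 5: Two-sided p-value via normal approximation = 2*(1 - Phi(|z|)) = 0.314305.
Step 6: alpha = 0.1. fail to reject H0.

R = 8, z = 1.0062, p = 0.314305, fail to reject H0.


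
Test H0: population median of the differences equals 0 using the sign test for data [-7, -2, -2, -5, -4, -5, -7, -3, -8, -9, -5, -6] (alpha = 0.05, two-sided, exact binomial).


Step 1: Discard zero differences. Original n = 12; n_eff = number of nonzero differences = 12.
Nonzero differences (with sign): -7, -2, -2, -5, -4, -5, -7, -3, -8, -9, -5, -6
Step 2: Count signs: positive = 0, negative = 12.
Step 3: Under H0: P(positive) = 0.5, so the number of positives S ~ Bin(12, 0.5).
Step 4: Two-sided exact p-value = sum of Bin(12,0.5) probabilities at or below the observed probability = 0.000488.
Step 5: alpha = 0.05. reject H0.

n_eff = 12, pos = 0, neg = 12, p = 0.000488, reject H0.


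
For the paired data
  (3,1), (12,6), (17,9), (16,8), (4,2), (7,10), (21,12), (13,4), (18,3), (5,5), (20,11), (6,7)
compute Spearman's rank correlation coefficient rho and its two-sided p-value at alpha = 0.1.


Step 1: Rank x and y separately (midranks; no ties here).
rank(x): 3->1, 12->6, 17->9, 16->8, 4->2, 7->5, 21->12, 13->7, 18->10, 5->3, 20->11, 6->4
rank(y): 1->1, 6->6, 9->9, 8->8, 2->2, 10->10, 12->12, 4->4, 3->3, 5->5, 11->11, 7->7
Step 2: d_i = R_x(i) - R_y(i); compute d_i^2.
  (1-1)^2=0, (6-6)^2=0, (9-9)^2=0, (8-8)^2=0, (2-2)^2=0, (5-10)^2=25, (12-12)^2=0, (7-4)^2=9, (10-3)^2=49, (3-5)^2=4, (11-11)^2=0, (4-7)^2=9
sum(d^2) = 96.
Step 3: rho = 1 - 6*96 / (12*(12^2 - 1)) = 1 - 576/1716 = 0.664336.
Step 4: Under H0, t = rho * sqrt((n-2)/(1-rho^2)) = 2.8107 ~ t(10).
Step 5: Two-sided p-value from the t-distribution with 10 df = 0.018453.
Step 6: alpha = 0.1. reject H0.

rho = 0.6643, p = 0.018453, reject H0 at alpha = 0.1.


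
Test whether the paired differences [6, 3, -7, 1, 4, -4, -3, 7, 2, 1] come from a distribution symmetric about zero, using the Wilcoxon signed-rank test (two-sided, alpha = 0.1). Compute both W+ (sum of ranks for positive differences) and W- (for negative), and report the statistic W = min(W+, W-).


Step 1: Drop any zero differences (none here) and take |d_i|.
|d| = [6, 3, 7, 1, 4, 4, 3, 7, 2, 1]
Step 2: Midrank |d_i| (ties get averaged ranks).
ranks: |6|->8, |3|->4.5, |7|->9.5, |1|->1.5, |4|->6.5, |4|->6.5, |3|->4.5, |7|->9.5, |2|->3, |1|->1.5
Step 3: Attach original signs; sum ranks with positive sign and with negative sign.
W+ = 8 + 4.5 + 1.5 + 6.5 + 9.5 + 3 + 1.5 = 34.5
W- = 9.5 + 6.5 + 4.5 = 20.5
(Check: W+ + W- = 55 should equal n(n+1)/2 = 55.)
Step 4: Test statistic W = min(W+, W-) = 20.5.
Step 5: Ties in |d|, so use the tie-corrected normal approximation.
        E[W] = n(n+1)/4 = 10*11/4 = 27.5.
        Tie groups: |d|=1 (t=2), |d|=3 (t=2), |d|=4 (t=2), |d|=7 (t=2); sum(t^3 - t) = 24.
        Var[W] = n(n+1)(2n+1)/24 - sum(t^3-t)/48 = 2310/24 - 24/48 = 95.75.
        z = (W - E[W]) / sqrt(Var[W]) = (20.5 - 27.5) / 9.7852 = -0.7154.
        Two-sided p = 2*Phi(z) = 0.474383.
Step 6: alpha = 0.1. fail to reject H0.

W+ = 34.5, W- = 20.5, W = min = 20.5, p = 0.474383, fail to reject H0.


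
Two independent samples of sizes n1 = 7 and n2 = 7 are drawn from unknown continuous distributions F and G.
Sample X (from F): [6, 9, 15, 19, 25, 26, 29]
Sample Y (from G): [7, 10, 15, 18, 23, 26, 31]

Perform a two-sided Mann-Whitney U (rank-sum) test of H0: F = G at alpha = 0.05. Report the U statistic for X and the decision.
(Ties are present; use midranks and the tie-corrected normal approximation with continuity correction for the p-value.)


Step 1: Combine and sort all 14 observations; assign midranks.
sorted (value, group): (6,X), (7,Y), (9,X), (10,Y), (15,X), (15,Y), (18,Y), (19,X), (23,Y), (25,X), (26,X), (26,Y), (29,X), (31,Y)
ranks: 6->1, 7->2, 9->3, 10->4, 15->5.5, 15->5.5, 18->7, 19->8, 23->9, 25->10, 26->11.5, 26->11.5, 29->13, 31->14
Step 2: Rank sum for X: R1 = 1 + 3 + 5.5 + 8 + 10 + 11.5 + 13 = 52.
Step 3: U_X = R1 - n1(n1+1)/2 = 52 - 7*8/2 = 52 - 28 = 24.
       U_Y = n1*n2 - U_X = 49 - 24 = 25.
Step 4: Ties are present, so use the tie-corrected normal approximation (with continuity correction) for the p-value.
Step 5: p-value = 1.000000; compare to alpha = 0.05. fail to reject H0.

U_X = 24, p = 1.000000, fail to reject H0 at alpha = 0.05.


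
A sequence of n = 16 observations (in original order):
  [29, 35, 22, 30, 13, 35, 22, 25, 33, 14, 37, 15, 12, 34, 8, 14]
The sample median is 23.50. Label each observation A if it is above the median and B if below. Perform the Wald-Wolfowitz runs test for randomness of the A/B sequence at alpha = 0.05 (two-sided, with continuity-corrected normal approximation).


Step 1: Compute median = 23.50; label A = above, B = below.
Labels in order: AABABABAABABBABB  (n_A = 8, n_B = 8)
Step 2: Count runs R = 12.
Step 3: Under H0 (random ordering), E[R] = 2*n_A*n_B/(n_A+n_B) + 1 = 2*8*8/16 + 1 = 9.0000.
        Var[R] = 2*n_A*n_B*(2*n_A*n_B - n_A - n_B) / ((n_A+n_B)^2 * (n_A+n_B-1)) = 14336/3840 = 3.7333.
        SD[R] = 1.9322.
Step 4: Continuity-corrected z = (R - 0.5 - E[R]) / SD[R] = (12 - 0.5 - 9.0000) / 1.9322 = 1.2939.
Step 5: Two-sided p-value via normal approximation = 2*(1 - Phi(|z|)) = 0.195709.
Step 6: alpha = 0.05. fail to reject H0.

R = 12, z = 1.2939, p = 0.195709, fail to reject H0.


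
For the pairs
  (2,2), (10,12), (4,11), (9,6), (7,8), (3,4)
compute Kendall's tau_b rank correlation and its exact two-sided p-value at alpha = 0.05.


Step 1: Enumerate the 15 unordered pairs (i,j) with i<j and classify each by sign(x_j-x_i) * sign(y_j-y_i).
  (1,2):dx=+8,dy=+10->C; (1,3):dx=+2,dy=+9->C; (1,4):dx=+7,dy=+4->C; (1,5):dx=+5,dy=+6->C
  (1,6):dx=+1,dy=+2->C; (2,3):dx=-6,dy=-1->C; (2,4):dx=-1,dy=-6->C; (2,5):dx=-3,dy=-4->C
  (2,6):dx=-7,dy=-8->C; (3,4):dx=+5,dy=-5->D; (3,5):dx=+3,dy=-3->D; (3,6):dx=-1,dy=-7->C
  (4,5):dx=-2,dy=+2->D; (4,6):dx=-6,dy=-2->C; (5,6):dx=-4,dy=-4->C
Step 2: C = 12, D = 3, total pairs = 15.
Step 3: tau = (C - D)/(n(n-1)/2) = (12 - 3)/15 = 0.600000.
Step 4: Exact two-sided p-value (enumerate n! = 720 permutations of y under H0): p = 0.136111.
Step 5: alpha = 0.05. fail to reject H0.

tau_b = 0.6000 (C=12, D=3), p = 0.136111, fail to reject H0.


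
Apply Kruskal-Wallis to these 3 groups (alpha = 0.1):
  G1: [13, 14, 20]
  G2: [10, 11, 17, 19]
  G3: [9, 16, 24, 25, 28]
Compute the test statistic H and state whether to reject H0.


Step 1: Combine all N = 12 observations and assign midranks.
sorted (value, group, rank): (9,G3,1), (10,G2,2), (11,G2,3), (13,G1,4), (14,G1,5), (16,G3,6), (17,G2,7), (19,G2,8), (20,G1,9), (24,G3,10), (25,G3,11), (28,G3,12)
Step 2: Sum ranks within each group.
R_1 = 18 (n_1 = 3)
R_2 = 20 (n_2 = 4)
R_3 = 40 (n_3 = 5)
Step 3: H = 12/(N(N+1)) * sum(R_i^2/n_i) - 3(N+1)
     = 12/(12*13) * (18^2/3 + 20^2/4 + 40^2/5) - 3*13
     = 0.076923 * 528 - 39
     = 1.615385.
Step 4: No ties, so H is used without correction.
Step 5: Under H0, H ~ chi^2(2); p-value = 0.445886.
Step 6: alpha = 0.1. fail to reject H0.

H = 1.6154, df = 2, p = 0.445886, fail to reject H0.


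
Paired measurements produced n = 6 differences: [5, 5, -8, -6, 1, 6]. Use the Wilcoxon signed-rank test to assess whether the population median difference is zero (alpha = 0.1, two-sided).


Step 1: Drop any zero differences (none here) and take |d_i|.
|d| = [5, 5, 8, 6, 1, 6]
Step 2: Midrank |d_i| (ties get averaged ranks).
ranks: |5|->2.5, |5|->2.5, |8|->6, |6|->4.5, |1|->1, |6|->4.5
Step 3: Attach original signs; sum ranks with positive sign and with negative sign.
W+ = 2.5 + 2.5 + 1 + 4.5 = 10.5
W- = 6 + 4.5 = 10.5
(Check: W+ + W- = 21 should equal n(n+1)/2 = 21.)
Step 4: Test statistic W = min(W+, W-) = 10.5.
Step 5: Ties in |d|, so use the tie-corrected normal approximation.
        E[W] = n(n+1)/4 = 6*7/4 = 10.5.
        Tie groups: |d|=5 (t=2), |d|=6 (t=2); sum(t^3 - t) = 12.
        Var[W] = n(n+1)(2n+1)/24 - sum(t^3-t)/48 = 546/24 - 12/48 = 22.5.
        z = (W - E[W]) / sqrt(Var[W]) = (10.5 - 10.5) / 4.7434 = 0.0000.
        Two-sided p = 2*Phi(z) = 1.000000.
Step 6: alpha = 0.1. fail to reject H0.

W+ = 10.5, W- = 10.5, W = min = 10.5, p = 1.000000, fail to reject H0.


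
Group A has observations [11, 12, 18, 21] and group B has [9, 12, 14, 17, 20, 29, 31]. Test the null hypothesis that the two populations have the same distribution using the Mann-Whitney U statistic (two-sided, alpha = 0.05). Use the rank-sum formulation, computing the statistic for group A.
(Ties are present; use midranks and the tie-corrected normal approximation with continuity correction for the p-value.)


Step 1: Combine and sort all 11 observations; assign midranks.
sorted (value, group): (9,Y), (11,X), (12,X), (12,Y), (14,Y), (17,Y), (18,X), (20,Y), (21,X), (29,Y), (31,Y)
ranks: 9->1, 11->2, 12->3.5, 12->3.5, 14->5, 17->6, 18->7, 20->8, 21->9, 29->10, 31->11
Step 2: Rank sum for X: R1 = 2 + 3.5 + 7 + 9 = 21.5.
Step 3: U_X = R1 - n1(n1+1)/2 = 21.5 - 4*5/2 = 21.5 - 10 = 11.5.
       U_Y = n1*n2 - U_X = 28 - 11.5 = 16.5.
Step 4: Ties are present, so use the tie-corrected normal approximation (with continuity correction) for the p-value.
Step 5: p-value = 0.704817; compare to alpha = 0.05. fail to reject H0.

U_X = 11.5, p = 0.704817, fail to reject H0 at alpha = 0.05.


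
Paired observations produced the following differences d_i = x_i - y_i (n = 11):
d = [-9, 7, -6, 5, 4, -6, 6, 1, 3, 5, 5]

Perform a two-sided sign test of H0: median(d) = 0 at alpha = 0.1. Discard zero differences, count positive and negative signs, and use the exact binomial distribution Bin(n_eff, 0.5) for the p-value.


Step 1: Discard zero differences. Original n = 11; n_eff = number of nonzero differences = 11.
Nonzero differences (with sign): -9, +7, -6, +5, +4, -6, +6, +1, +3, +5, +5
Step 2: Count signs: positive = 8, negative = 3.
Step 3: Under H0: P(positive) = 0.5, so the number of positives S ~ Bin(11, 0.5).
Step 4: Two-sided exact p-value = sum of Bin(11,0.5) probabilities at or below the observed probability = 0.226562.
Step 5: alpha = 0.1. fail to reject H0.

n_eff = 11, pos = 8, neg = 3, p = 0.226562, fail to reject H0.


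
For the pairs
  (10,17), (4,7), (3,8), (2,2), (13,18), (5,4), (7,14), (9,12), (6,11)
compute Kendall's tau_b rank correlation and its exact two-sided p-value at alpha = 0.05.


Step 1: Enumerate the 36 unordered pairs (i,j) with i<j and classify each by sign(x_j-x_i) * sign(y_j-y_i).
  (1,2):dx=-6,dy=-10->C; (1,3):dx=-7,dy=-9->C; (1,4):dx=-8,dy=-15->C; (1,5):dx=+3,dy=+1->C
  (1,6):dx=-5,dy=-13->C; (1,7):dx=-3,dy=-3->C; (1,8):dx=-1,dy=-5->C; (1,9):dx=-4,dy=-6->C
  (2,3):dx=-1,dy=+1->D; (2,4):dx=-2,dy=-5->C; (2,5):dx=+9,dy=+11->C; (2,6):dx=+1,dy=-3->D
  (2,7):dx=+3,dy=+7->C; (2,8):dx=+5,dy=+5->C; (2,9):dx=+2,dy=+4->C; (3,4):dx=-1,dy=-6->C
  (3,5):dx=+10,dy=+10->C; (3,6):dx=+2,dy=-4->D; (3,7):dx=+4,dy=+6->C; (3,8):dx=+6,dy=+4->C
  (3,9):dx=+3,dy=+3->C; (4,5):dx=+11,dy=+16->C; (4,6):dx=+3,dy=+2->C; (4,7):dx=+5,dy=+12->C
  (4,8):dx=+7,dy=+10->C; (4,9):dx=+4,dy=+9->C; (5,6):dx=-8,dy=-14->C; (5,7):dx=-6,dy=-4->C
  (5,8):dx=-4,dy=-6->C; (5,9):dx=-7,dy=-7->C; (6,7):dx=+2,dy=+10->C; (6,8):dx=+4,dy=+8->C
  (6,9):dx=+1,dy=+7->C; (7,8):dx=+2,dy=-2->D; (7,9):dx=-1,dy=-3->C; (8,9):dx=-3,dy=-1->C
Step 2: C = 32, D = 4, total pairs = 36.
Step 3: tau = (C - D)/(n(n-1)/2) = (32 - 4)/36 = 0.777778.
Step 4: Exact two-sided p-value (enumerate n! = 362880 permutations of y under H0): p = 0.002425.
Step 5: alpha = 0.05. reject H0.

tau_b = 0.7778 (C=32, D=4), p = 0.002425, reject H0.


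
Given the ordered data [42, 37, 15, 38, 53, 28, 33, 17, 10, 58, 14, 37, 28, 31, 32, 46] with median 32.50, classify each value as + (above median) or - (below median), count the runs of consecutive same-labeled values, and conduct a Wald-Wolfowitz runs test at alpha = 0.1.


Step 1: Compute median = 32.50; label A = above, B = below.
Labels in order: AABAABABBABABBBA  (n_A = 8, n_B = 8)
Step 2: Count runs R = 11.
Step 3: Under H0 (random ordering), E[R] = 2*n_A*n_B/(n_A+n_B) + 1 = 2*8*8/16 + 1 = 9.0000.
        Var[R] = 2*n_A*n_B*(2*n_A*n_B - n_A - n_B) / ((n_A+n_B)^2 * (n_A+n_B-1)) = 14336/3840 = 3.7333.
        SD[R] = 1.9322.
Step 4: Continuity-corrected z = (R - 0.5 - E[R]) / SD[R] = (11 - 0.5 - 9.0000) / 1.9322 = 0.7763.
Step 5: Two-sided p-value via normal approximation = 2*(1 - Phi(|z|)) = 0.437558.
Step 6: alpha = 0.1. fail to reject H0.

R = 11, z = 0.7763, p = 0.437558, fail to reject H0.


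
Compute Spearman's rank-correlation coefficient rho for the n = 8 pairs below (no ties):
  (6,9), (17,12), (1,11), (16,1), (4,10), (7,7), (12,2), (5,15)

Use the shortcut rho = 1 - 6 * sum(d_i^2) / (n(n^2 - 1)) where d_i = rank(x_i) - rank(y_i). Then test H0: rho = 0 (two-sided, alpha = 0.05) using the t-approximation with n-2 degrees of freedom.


Step 1: Rank x and y separately (midranks; no ties here).
rank(x): 6->4, 17->8, 1->1, 16->7, 4->2, 7->5, 12->6, 5->3
rank(y): 9->4, 12->7, 11->6, 1->1, 10->5, 7->3, 2->2, 15->8
Step 2: d_i = R_x(i) - R_y(i); compute d_i^2.
  (4-4)^2=0, (8-7)^2=1, (1-6)^2=25, (7-1)^2=36, (2-5)^2=9, (5-3)^2=4, (6-2)^2=16, (3-8)^2=25
sum(d^2) = 116.
Step 3: rho = 1 - 6*116 / (8*(8^2 - 1)) = 1 - 696/504 = -0.380952.
Step 4: Under H0, t = rho * sqrt((n-2)/(1-rho^2)) = -1.0092 ~ t(6).
Step 5: Two-sided p-value from the t-distribution with 6 df = 0.351813.
Step 6: alpha = 0.05. fail to reject H0.

rho = -0.3810, p = 0.351813, fail to reject H0 at alpha = 0.05.


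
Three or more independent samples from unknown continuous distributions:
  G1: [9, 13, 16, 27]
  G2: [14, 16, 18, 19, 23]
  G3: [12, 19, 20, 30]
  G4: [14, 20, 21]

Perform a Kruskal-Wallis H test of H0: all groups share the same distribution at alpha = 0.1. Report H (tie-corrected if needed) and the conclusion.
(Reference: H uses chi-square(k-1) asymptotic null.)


Step 1: Combine all N = 16 observations and assign midranks.
sorted (value, group, rank): (9,G1,1), (12,G3,2), (13,G1,3), (14,G2,4.5), (14,G4,4.5), (16,G1,6.5), (16,G2,6.5), (18,G2,8), (19,G2,9.5), (19,G3,9.5), (20,G3,11.5), (20,G4,11.5), (21,G4,13), (23,G2,14), (27,G1,15), (30,G3,16)
Step 2: Sum ranks within each group.
R_1 = 25.5 (n_1 = 4)
R_2 = 42.5 (n_2 = 5)
R_3 = 39 (n_3 = 4)
R_4 = 29 (n_4 = 3)
Step 3: H = 12/(N(N+1)) * sum(R_i^2/n_i) - 3(N+1)
     = 12/(16*17) * (25.5^2/4 + 42.5^2/5 + 39^2/4 + 29^2/3) - 3*17
     = 0.044118 * 1184.4 - 51
     = 1.252757.
Step 4: Ties present; correction factor C = 1 - 24/(16^3 - 16) = 0.994118. Corrected H = 1.252757 / 0.994118 = 1.260170.
Step 5: Under H0, H ~ chi^2(3); p-value = 0.738612.
Step 6: alpha = 0.1. fail to reject H0.

H = 1.2602, df = 3, p = 0.738612, fail to reject H0.


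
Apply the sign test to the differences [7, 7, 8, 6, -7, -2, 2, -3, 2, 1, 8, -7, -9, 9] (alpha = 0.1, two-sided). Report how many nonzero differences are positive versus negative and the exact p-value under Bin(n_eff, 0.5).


Step 1: Discard zero differences. Original n = 14; n_eff = number of nonzero differences = 14.
Nonzero differences (with sign): +7, +7, +8, +6, -7, -2, +2, -3, +2, +1, +8, -7, -9, +9
Step 2: Count signs: positive = 9, negative = 5.
Step 3: Under H0: P(positive) = 0.5, so the number of positives S ~ Bin(14, 0.5).
Step 4: Two-sided exact p-value = sum of Bin(14,0.5) probabilities at or below the observed probability = 0.423950.
Step 5: alpha = 0.1. fail to reject H0.

n_eff = 14, pos = 9, neg = 5, p = 0.423950, fail to reject H0.


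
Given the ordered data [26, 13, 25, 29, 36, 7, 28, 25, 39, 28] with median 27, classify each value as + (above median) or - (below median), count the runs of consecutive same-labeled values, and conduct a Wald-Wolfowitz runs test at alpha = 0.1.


Step 1: Compute median = 27; label A = above, B = below.
Labels in order: BBBAABABAA  (n_A = 5, n_B = 5)
Step 2: Count runs R = 6.
Step 3: Under H0 (random ordering), E[R] = 2*n_A*n_B/(n_A+n_B) + 1 = 2*5*5/10 + 1 = 6.0000.
        Var[R] = 2*n_A*n_B*(2*n_A*n_B - n_A - n_B) / ((n_A+n_B)^2 * (n_A+n_B-1)) = 2000/900 = 2.2222.
        SD[R] = 1.4907.
Step 4: R = E[R], so z = 0 with no continuity correction.
Step 5: Two-sided p-value via normal approximation = 2*(1 - Phi(|z|)) = 1.000000.
Step 6: alpha = 0.1. fail to reject H0.

R = 6, z = 0.0000, p = 1.000000, fail to reject H0.


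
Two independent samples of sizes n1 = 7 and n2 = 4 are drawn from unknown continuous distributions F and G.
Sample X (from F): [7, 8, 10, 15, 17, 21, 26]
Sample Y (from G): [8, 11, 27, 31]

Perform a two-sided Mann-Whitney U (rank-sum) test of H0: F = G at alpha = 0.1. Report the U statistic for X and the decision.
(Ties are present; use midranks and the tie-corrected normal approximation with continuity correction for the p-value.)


Step 1: Combine and sort all 11 observations; assign midranks.
sorted (value, group): (7,X), (8,X), (8,Y), (10,X), (11,Y), (15,X), (17,X), (21,X), (26,X), (27,Y), (31,Y)
ranks: 7->1, 8->2.5, 8->2.5, 10->4, 11->5, 15->6, 17->7, 21->8, 26->9, 27->10, 31->11
Step 2: Rank sum for X: R1 = 1 + 2.5 + 4 + 6 + 7 + 8 + 9 = 37.5.
Step 3: U_X = R1 - n1(n1+1)/2 = 37.5 - 7*8/2 = 37.5 - 28 = 9.5.
       U_Y = n1*n2 - U_X = 28 - 9.5 = 18.5.
Step 4: Ties are present, so use the tie-corrected normal approximation (with continuity correction) for the p-value.
Step 5: p-value = 0.448659; compare to alpha = 0.1. fail to reject H0.

U_X = 9.5, p = 0.448659, fail to reject H0 at alpha = 0.1.


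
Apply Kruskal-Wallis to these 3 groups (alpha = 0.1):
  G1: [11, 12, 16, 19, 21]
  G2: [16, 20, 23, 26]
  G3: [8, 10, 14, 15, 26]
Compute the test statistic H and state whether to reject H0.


Step 1: Combine all N = 14 observations and assign midranks.
sorted (value, group, rank): (8,G3,1), (10,G3,2), (11,G1,3), (12,G1,4), (14,G3,5), (15,G3,6), (16,G1,7.5), (16,G2,7.5), (19,G1,9), (20,G2,10), (21,G1,11), (23,G2,12), (26,G2,13.5), (26,G3,13.5)
Step 2: Sum ranks within each group.
R_1 = 34.5 (n_1 = 5)
R_2 = 43 (n_2 = 4)
R_3 = 27.5 (n_3 = 5)
Step 3: H = 12/(N(N+1)) * sum(R_i^2/n_i) - 3(N+1)
     = 12/(14*15) * (34.5^2/5 + 43^2/4 + 27.5^2/5) - 3*15
     = 0.057143 * 851.55 - 45
     = 3.660000.
Step 4: Ties present; correction factor C = 1 - 12/(14^3 - 14) = 0.995604. Corrected H = 3.660000 / 0.995604 = 3.676159.
Step 5: Under H0, H ~ chi^2(2); p-value = 0.159123.
Step 6: alpha = 0.1. fail to reject H0.

H = 3.6762, df = 2, p = 0.159123, fail to reject H0.


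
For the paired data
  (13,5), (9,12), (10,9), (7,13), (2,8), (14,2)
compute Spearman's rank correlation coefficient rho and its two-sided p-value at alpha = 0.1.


Step 1: Rank x and y separately (midranks; no ties here).
rank(x): 13->5, 9->3, 10->4, 7->2, 2->1, 14->6
rank(y): 5->2, 12->5, 9->4, 13->6, 8->3, 2->1
Step 2: d_i = R_x(i) - R_y(i); compute d_i^2.
  (5-2)^2=9, (3-5)^2=4, (4-4)^2=0, (2-6)^2=16, (1-3)^2=4, (6-1)^2=25
sum(d^2) = 58.
Step 3: rho = 1 - 6*58 / (6*(6^2 - 1)) = 1 - 348/210 = -0.657143.
Step 4: Under H0, t = rho * sqrt((n-2)/(1-rho^2)) = -1.7436 ~ t(4).
Step 5: Two-sided p-value from the t-distribution with 4 df = 0.156175.
Step 6: alpha = 0.1. fail to reject H0.

rho = -0.6571, p = 0.156175, fail to reject H0 at alpha = 0.1.


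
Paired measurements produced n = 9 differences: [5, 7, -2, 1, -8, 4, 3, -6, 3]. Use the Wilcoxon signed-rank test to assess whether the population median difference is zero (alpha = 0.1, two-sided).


Step 1: Drop any zero differences (none here) and take |d_i|.
|d| = [5, 7, 2, 1, 8, 4, 3, 6, 3]
Step 2: Midrank |d_i| (ties get averaged ranks).
ranks: |5|->6, |7|->8, |2|->2, |1|->1, |8|->9, |4|->5, |3|->3.5, |6|->7, |3|->3.5
Step 3: Attach original signs; sum ranks with positive sign and with negative sign.
W+ = 6 + 8 + 1 + 5 + 3.5 + 3.5 = 27
W- = 2 + 9 + 7 = 18
(Check: W+ + W- = 45 should equal n(n+1)/2 = 45.)
Step 4: Test statistic W = min(W+, W-) = 18.
Step 5: Ties in |d|, so use the tie-corrected normal approximation.
        E[W] = n(n+1)/4 = 9*10/4 = 22.5.
        Tie groups: |d|=3 (t=2); sum(t^3 - t) = 6.
        Var[W] = n(n+1)(2n+1)/24 - sum(t^3-t)/48 = 1710/24 - 6/48 = 71.125.
        z = (W - E[W]) / sqrt(Var[W]) = (18 - 22.5) / 8.4336 = -0.5336.
        Two-sided p = 2*Phi(z) = 0.593631.
Step 6: alpha = 0.1. fail to reject H0.

W+ = 27, W- = 18, W = min = 18, p = 0.593631, fail to reject H0.


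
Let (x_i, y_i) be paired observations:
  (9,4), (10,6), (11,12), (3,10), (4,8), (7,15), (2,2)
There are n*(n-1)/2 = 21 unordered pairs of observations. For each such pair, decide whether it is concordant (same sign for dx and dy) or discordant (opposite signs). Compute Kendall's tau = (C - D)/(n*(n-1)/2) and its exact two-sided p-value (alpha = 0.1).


Step 1: Enumerate the 21 unordered pairs (i,j) with i<j and classify each by sign(x_j-x_i) * sign(y_j-y_i).
  (1,2):dx=+1,dy=+2->C; (1,3):dx=+2,dy=+8->C; (1,4):dx=-6,dy=+6->D; (1,5):dx=-5,dy=+4->D
  (1,6):dx=-2,dy=+11->D; (1,7):dx=-7,dy=-2->C; (2,3):dx=+1,dy=+6->C; (2,4):dx=-7,dy=+4->D
  (2,5):dx=-6,dy=+2->D; (2,6):dx=-3,dy=+9->D; (2,7):dx=-8,dy=-4->C; (3,4):dx=-8,dy=-2->C
  (3,5):dx=-7,dy=-4->C; (3,6):dx=-4,dy=+3->D; (3,7):dx=-9,dy=-10->C; (4,5):dx=+1,dy=-2->D
  (4,6):dx=+4,dy=+5->C; (4,7):dx=-1,dy=-8->C; (5,6):dx=+3,dy=+7->C; (5,7):dx=-2,dy=-6->C
  (6,7):dx=-5,dy=-13->C
Step 2: C = 13, D = 8, total pairs = 21.
Step 3: tau = (C - D)/(n(n-1)/2) = (13 - 8)/21 = 0.238095.
Step 4: Exact two-sided p-value (enumerate n! = 5040 permutations of y under H0): p = 0.561905.
Step 5: alpha = 0.1. fail to reject H0.

tau_b = 0.2381 (C=13, D=8), p = 0.561905, fail to reject H0.


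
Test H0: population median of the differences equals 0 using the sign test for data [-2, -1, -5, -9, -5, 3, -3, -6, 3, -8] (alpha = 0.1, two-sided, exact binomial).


Step 1: Discard zero differences. Original n = 10; n_eff = number of nonzero differences = 10.
Nonzero differences (with sign): -2, -1, -5, -9, -5, +3, -3, -6, +3, -8
Step 2: Count signs: positive = 2, negative = 8.
Step 3: Under H0: P(positive) = 0.5, so the number of positives S ~ Bin(10, 0.5).
Step 4: Two-sided exact p-value = sum of Bin(10,0.5) probabilities at or below the observed probability = 0.109375.
Step 5: alpha = 0.1. fail to reject H0.

n_eff = 10, pos = 2, neg = 8, p = 0.109375, fail to reject H0.


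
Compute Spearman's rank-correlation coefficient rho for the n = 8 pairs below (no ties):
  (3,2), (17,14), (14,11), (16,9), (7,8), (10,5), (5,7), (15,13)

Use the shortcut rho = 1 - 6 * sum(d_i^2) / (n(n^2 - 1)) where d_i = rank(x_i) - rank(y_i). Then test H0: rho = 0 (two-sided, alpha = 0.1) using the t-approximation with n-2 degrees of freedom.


Step 1: Rank x and y separately (midranks; no ties here).
rank(x): 3->1, 17->8, 14->5, 16->7, 7->3, 10->4, 5->2, 15->6
rank(y): 2->1, 14->8, 11->6, 9->5, 8->4, 5->2, 7->3, 13->7
Step 2: d_i = R_x(i) - R_y(i); compute d_i^2.
  (1-1)^2=0, (8-8)^2=0, (5-6)^2=1, (7-5)^2=4, (3-4)^2=1, (4-2)^2=4, (2-3)^2=1, (6-7)^2=1
sum(d^2) = 12.
Step 3: rho = 1 - 6*12 / (8*(8^2 - 1)) = 1 - 72/504 = 0.857143.
Step 4: Under H0, t = rho * sqrt((n-2)/(1-rho^2)) = 4.0762 ~ t(6).
Step 5: Two-sided p-value from the t-distribution with 6 df = 0.006530.
Step 6: alpha = 0.1. reject H0.

rho = 0.8571, p = 0.006530, reject H0 at alpha = 0.1.


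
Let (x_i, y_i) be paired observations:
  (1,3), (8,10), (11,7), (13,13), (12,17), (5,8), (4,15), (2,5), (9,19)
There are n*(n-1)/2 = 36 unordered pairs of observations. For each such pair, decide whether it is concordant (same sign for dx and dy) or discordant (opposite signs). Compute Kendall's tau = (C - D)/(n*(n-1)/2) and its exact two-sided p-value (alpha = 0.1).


Step 1: Enumerate the 36 unordered pairs (i,j) with i<j and classify each by sign(x_j-x_i) * sign(y_j-y_i).
  (1,2):dx=+7,dy=+7->C; (1,3):dx=+10,dy=+4->C; (1,4):dx=+12,dy=+10->C; (1,5):dx=+11,dy=+14->C
  (1,6):dx=+4,dy=+5->C; (1,7):dx=+3,dy=+12->C; (1,8):dx=+1,dy=+2->C; (1,9):dx=+8,dy=+16->C
  (2,3):dx=+3,dy=-3->D; (2,4):dx=+5,dy=+3->C; (2,5):dx=+4,dy=+7->C; (2,6):dx=-3,dy=-2->C
  (2,7):dx=-4,dy=+5->D; (2,8):dx=-6,dy=-5->C; (2,9):dx=+1,dy=+9->C; (3,4):dx=+2,dy=+6->C
  (3,5):dx=+1,dy=+10->C; (3,6):dx=-6,dy=+1->D; (3,7):dx=-7,dy=+8->D; (3,8):dx=-9,dy=-2->C
  (3,9):dx=-2,dy=+12->D; (4,5):dx=-1,dy=+4->D; (4,6):dx=-8,dy=-5->C; (4,7):dx=-9,dy=+2->D
  (4,8):dx=-11,dy=-8->C; (4,9):dx=-4,dy=+6->D; (5,6):dx=-7,dy=-9->C; (5,7):dx=-8,dy=-2->C
  (5,8):dx=-10,dy=-12->C; (5,9):dx=-3,dy=+2->D; (6,7):dx=-1,dy=+7->D; (6,8):dx=-3,dy=-3->C
  (6,9):dx=+4,dy=+11->C; (7,8):dx=-2,dy=-10->C; (7,9):dx=+5,dy=+4->C; (8,9):dx=+7,dy=+14->C
Step 2: C = 26, D = 10, total pairs = 36.
Step 3: tau = (C - D)/(n(n-1)/2) = (26 - 10)/36 = 0.444444.
Step 4: Exact two-sided p-value (enumerate n! = 362880 permutations of y under H0): p = 0.119439.
Step 5: alpha = 0.1. fail to reject H0.

tau_b = 0.4444 (C=26, D=10), p = 0.119439, fail to reject H0.


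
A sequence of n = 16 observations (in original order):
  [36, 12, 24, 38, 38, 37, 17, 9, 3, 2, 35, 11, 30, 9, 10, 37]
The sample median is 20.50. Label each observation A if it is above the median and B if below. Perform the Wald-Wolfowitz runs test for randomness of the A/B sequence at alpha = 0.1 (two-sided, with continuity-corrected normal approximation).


Step 1: Compute median = 20.50; label A = above, B = below.
Labels in order: ABAAAABBBBABABBA  (n_A = 8, n_B = 8)
Step 2: Count runs R = 9.
Step 3: Under H0 (random ordering), E[R] = 2*n_A*n_B/(n_A+n_B) + 1 = 2*8*8/16 + 1 = 9.0000.
        Var[R] = 2*n_A*n_B*(2*n_A*n_B - n_A - n_B) / ((n_A+n_B)^2 * (n_A+n_B-1)) = 14336/3840 = 3.7333.
        SD[R] = 1.9322.
Step 4: R = E[R], so z = 0 with no continuity correction.
Step 5: Two-sided p-value via normal approximation = 2*(1 - Phi(|z|)) = 1.000000.
Step 6: alpha = 0.1. fail to reject H0.

R = 9, z = 0.0000, p = 1.000000, fail to reject H0.


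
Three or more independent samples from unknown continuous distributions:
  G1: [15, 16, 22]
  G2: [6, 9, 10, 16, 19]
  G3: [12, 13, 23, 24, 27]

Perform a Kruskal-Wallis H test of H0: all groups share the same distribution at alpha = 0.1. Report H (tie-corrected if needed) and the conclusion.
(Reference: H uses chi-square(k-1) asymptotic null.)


Step 1: Combine all N = 13 observations and assign midranks.
sorted (value, group, rank): (6,G2,1), (9,G2,2), (10,G2,3), (12,G3,4), (13,G3,5), (15,G1,6), (16,G1,7.5), (16,G2,7.5), (19,G2,9), (22,G1,10), (23,G3,11), (24,G3,12), (27,G3,13)
Step 2: Sum ranks within each group.
R_1 = 23.5 (n_1 = 3)
R_2 = 22.5 (n_2 = 5)
R_3 = 45 (n_3 = 5)
Step 3: H = 12/(N(N+1)) * sum(R_i^2/n_i) - 3(N+1)
     = 12/(13*14) * (23.5^2/3 + 22.5^2/5 + 45^2/5) - 3*14
     = 0.065934 * 690.333 - 42
     = 3.516484.
Step 4: Ties present; correction factor C = 1 - 6/(13^3 - 13) = 0.997253. Corrected H = 3.516484 / 0.997253 = 3.526171.
Step 5: Under H0, H ~ chi^2(2); p-value = 0.171515.
Step 6: alpha = 0.1. fail to reject H0.

H = 3.5262, df = 2, p = 0.171515, fail to reject H0.


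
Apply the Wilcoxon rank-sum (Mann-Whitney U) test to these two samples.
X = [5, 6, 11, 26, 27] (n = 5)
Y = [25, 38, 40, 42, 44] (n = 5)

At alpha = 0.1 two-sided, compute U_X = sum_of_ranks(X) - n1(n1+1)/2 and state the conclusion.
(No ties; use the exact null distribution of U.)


Step 1: Combine and sort all 10 observations; assign midranks.
sorted (value, group): (5,X), (6,X), (11,X), (25,Y), (26,X), (27,X), (38,Y), (40,Y), (42,Y), (44,Y)
ranks: 5->1, 6->2, 11->3, 25->4, 26->5, 27->6, 38->7, 40->8, 42->9, 44->10
Step 2: Rank sum for X: R1 = 1 + 2 + 3 + 5 + 6 = 17.
Step 3: U_X = R1 - n1(n1+1)/2 = 17 - 5*6/2 = 17 - 15 = 2.
       U_Y = n1*n2 - U_X = 25 - 2 = 23.
Step 4: No ties, so the exact null distribution of U (based on enumerating the C(10,5) = 252 equally likely rank assignments) gives the two-sided p-value.
Step 5: p-value = 0.031746; compare to alpha = 0.1. reject H0.

U_X = 2, p = 0.031746, reject H0 at alpha = 0.1.


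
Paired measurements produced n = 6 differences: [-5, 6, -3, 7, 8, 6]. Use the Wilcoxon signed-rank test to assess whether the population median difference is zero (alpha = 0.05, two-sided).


Step 1: Drop any zero differences (none here) and take |d_i|.
|d| = [5, 6, 3, 7, 8, 6]
Step 2: Midrank |d_i| (ties get averaged ranks).
ranks: |5|->2, |6|->3.5, |3|->1, |7|->5, |8|->6, |6|->3.5
Step 3: Attach original signs; sum ranks with positive sign and with negative sign.
W+ = 3.5 + 5 + 6 + 3.5 = 18
W- = 2 + 1 = 3
(Check: W+ + W- = 21 should equal n(n+1)/2 = 21.)
Step 4: Test statistic W = min(W+, W-) = 3.
Step 5: Ties in |d|, so use the tie-corrected normal approximation.
        E[W] = n(n+1)/4 = 6*7/4 = 10.5.
        Tie groups: |d|=6 (t=2); sum(t^3 - t) = 6.
        Var[W] = n(n+1)(2n+1)/24 - sum(t^3-t)/48 = 546/24 - 6/48 = 22.625.
        z = (W - E[W]) / sqrt(Var[W]) = (3 - 10.5) / 4.7566 = -1.5768.
        Two-sided p = 2*Phi(z) = 0.114850.
Step 6: alpha = 0.05. fail to reject H0.

W+ = 18, W- = 3, W = min = 3, p = 0.114850, fail to reject H0.


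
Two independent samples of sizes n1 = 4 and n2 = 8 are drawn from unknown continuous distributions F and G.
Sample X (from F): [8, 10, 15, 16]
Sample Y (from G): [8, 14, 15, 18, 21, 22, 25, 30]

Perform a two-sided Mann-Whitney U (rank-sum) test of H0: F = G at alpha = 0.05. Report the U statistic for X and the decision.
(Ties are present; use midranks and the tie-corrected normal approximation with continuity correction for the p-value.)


Step 1: Combine and sort all 12 observations; assign midranks.
sorted (value, group): (8,X), (8,Y), (10,X), (14,Y), (15,X), (15,Y), (16,X), (18,Y), (21,Y), (22,Y), (25,Y), (30,Y)
ranks: 8->1.5, 8->1.5, 10->3, 14->4, 15->5.5, 15->5.5, 16->7, 18->8, 21->9, 22->10, 25->11, 30->12
Step 2: Rank sum for X: R1 = 1.5 + 3 + 5.5 + 7 = 17.
Step 3: U_X = R1 - n1(n1+1)/2 = 17 - 4*5/2 = 17 - 10 = 7.
       U_Y = n1*n2 - U_X = 32 - 7 = 25.
Step 4: Ties are present, so use the tie-corrected normal approximation (with continuity correction) for the p-value.
Step 5: p-value = 0.147414; compare to alpha = 0.05. fail to reject H0.

U_X = 7, p = 0.147414, fail to reject H0 at alpha = 0.05.


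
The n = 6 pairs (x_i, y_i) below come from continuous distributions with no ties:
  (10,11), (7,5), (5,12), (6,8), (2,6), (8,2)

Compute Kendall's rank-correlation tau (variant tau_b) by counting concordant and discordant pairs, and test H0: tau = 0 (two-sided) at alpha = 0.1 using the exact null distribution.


Step 1: Enumerate the 15 unordered pairs (i,j) with i<j and classify each by sign(x_j-x_i) * sign(y_j-y_i).
  (1,2):dx=-3,dy=-6->C; (1,3):dx=-5,dy=+1->D; (1,4):dx=-4,dy=-3->C; (1,5):dx=-8,dy=-5->C
  (1,6):dx=-2,dy=-9->C; (2,3):dx=-2,dy=+7->D; (2,4):dx=-1,dy=+3->D; (2,5):dx=-5,dy=+1->D
  (2,6):dx=+1,dy=-3->D; (3,4):dx=+1,dy=-4->D; (3,5):dx=-3,dy=-6->C; (3,6):dx=+3,dy=-10->D
  (4,5):dx=-4,dy=-2->C; (4,6):dx=+2,dy=-6->D; (5,6):dx=+6,dy=-4->D
Step 2: C = 6, D = 9, total pairs = 15.
Step 3: tau = (C - D)/(n(n-1)/2) = (6 - 9)/15 = -0.200000.
Step 4: Exact two-sided p-value (enumerate n! = 720 permutations of y under H0): p = 0.719444.
Step 5: alpha = 0.1. fail to reject H0.

tau_b = -0.2000 (C=6, D=9), p = 0.719444, fail to reject H0.


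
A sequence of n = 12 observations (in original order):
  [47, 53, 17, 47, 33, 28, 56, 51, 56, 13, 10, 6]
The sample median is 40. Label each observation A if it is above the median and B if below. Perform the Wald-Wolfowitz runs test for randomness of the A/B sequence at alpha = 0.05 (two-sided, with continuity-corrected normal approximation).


Step 1: Compute median = 40; label A = above, B = below.
Labels in order: AABABBAAABBB  (n_A = 6, n_B = 6)
Step 2: Count runs R = 6.
Step 3: Under H0 (random ordering), E[R] = 2*n_A*n_B/(n_A+n_B) + 1 = 2*6*6/12 + 1 = 7.0000.
        Var[R] = 2*n_A*n_B*(2*n_A*n_B - n_A - n_B) / ((n_A+n_B)^2 * (n_A+n_B-1)) = 4320/1584 = 2.7273.
        SD[R] = 1.6514.
Step 4: Continuity-corrected z = (R + 0.5 - E[R]) / SD[R] = (6 + 0.5 - 7.0000) / 1.6514 = -0.3028.
Step 5: Two-sided p-value via normal approximation = 2*(1 - Phi(|z|)) = 0.762069.
Step 6: alpha = 0.05. fail to reject H0.

R = 6, z = -0.3028, p = 0.762069, fail to reject H0.


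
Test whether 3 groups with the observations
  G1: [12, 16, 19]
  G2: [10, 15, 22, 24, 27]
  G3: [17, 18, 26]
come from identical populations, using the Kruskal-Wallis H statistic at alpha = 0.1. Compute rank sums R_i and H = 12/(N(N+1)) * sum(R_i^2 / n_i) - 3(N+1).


Step 1: Combine all N = 11 observations and assign midranks.
sorted (value, group, rank): (10,G2,1), (12,G1,2), (15,G2,3), (16,G1,4), (17,G3,5), (18,G3,6), (19,G1,7), (22,G2,8), (24,G2,9), (26,G3,10), (27,G2,11)
Step 2: Sum ranks within each group.
R_1 = 13 (n_1 = 3)
R_2 = 32 (n_2 = 5)
R_3 = 21 (n_3 = 3)
Step 3: H = 12/(N(N+1)) * sum(R_i^2/n_i) - 3(N+1)
     = 12/(11*12) * (13^2/3 + 32^2/5 + 21^2/3) - 3*12
     = 0.090909 * 408.133 - 36
     = 1.103030.
Step 4: No ties, so H is used without correction.
Step 5: Under H0, H ~ chi^2(2); p-value = 0.576076.
Step 6: alpha = 0.1. fail to reject H0.

H = 1.1030, df = 2, p = 0.576076, fail to reject H0.


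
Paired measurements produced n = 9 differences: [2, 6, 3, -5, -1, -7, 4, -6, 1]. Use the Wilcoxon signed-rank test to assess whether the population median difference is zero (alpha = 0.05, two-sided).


Step 1: Drop any zero differences (none here) and take |d_i|.
|d| = [2, 6, 3, 5, 1, 7, 4, 6, 1]
Step 2: Midrank |d_i| (ties get averaged ranks).
ranks: |2|->3, |6|->7.5, |3|->4, |5|->6, |1|->1.5, |7|->9, |4|->5, |6|->7.5, |1|->1.5
Step 3: Attach original signs; sum ranks with positive sign and with negative sign.
W+ = 3 + 7.5 + 4 + 5 + 1.5 = 21
W- = 6 + 1.5 + 9 + 7.5 = 24
(Check: W+ + W- = 45 should equal n(n+1)/2 = 45.)
Step 4: Test statistic W = min(W+, W-) = 21.
Step 5: Ties in |d|, so use the tie-corrected normal approximation.
        E[W] = n(n+1)/4 = 9*10/4 = 22.5.
        Tie groups: |d|=1 (t=2), |d|=6 (t=2); sum(t^3 - t) = 12.
        Var[W] = n(n+1)(2n+1)/24 - sum(t^3-t)/48 = 1710/24 - 12/48 = 71.
        z = (W - E[W]) / sqrt(Var[W]) = (21 - 22.5) / 8.4261 = -0.1780.
        Two-sided p = 2*Phi(z) = 0.858709.
Step 6: alpha = 0.05. fail to reject H0.

W+ = 21, W- = 24, W = min = 21, p = 0.858709, fail to reject H0.


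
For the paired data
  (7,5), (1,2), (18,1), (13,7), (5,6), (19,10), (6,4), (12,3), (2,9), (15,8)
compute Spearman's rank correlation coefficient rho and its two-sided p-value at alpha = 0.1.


Step 1: Rank x and y separately (midranks; no ties here).
rank(x): 7->5, 1->1, 18->9, 13->7, 5->3, 19->10, 6->4, 12->6, 2->2, 15->8
rank(y): 5->5, 2->2, 1->1, 7->7, 6->6, 10->10, 4->4, 3->3, 9->9, 8->8
Step 2: d_i = R_x(i) - R_y(i); compute d_i^2.
  (5-5)^2=0, (1-2)^2=1, (9-1)^2=64, (7-7)^2=0, (3-6)^2=9, (10-10)^2=0, (4-4)^2=0, (6-3)^2=9, (2-9)^2=49, (8-8)^2=0
sum(d^2) = 132.
Step 3: rho = 1 - 6*132 / (10*(10^2 - 1)) = 1 - 792/990 = 0.200000.
Step 4: Under H0, t = rho * sqrt((n-2)/(1-rho^2)) = 0.5774 ~ t(8).
Step 5: Two-sided p-value from the t-distribution with 8 df = 0.579584.
Step 6: alpha = 0.1. fail to reject H0.

rho = 0.2000, p = 0.579584, fail to reject H0 at alpha = 0.1.


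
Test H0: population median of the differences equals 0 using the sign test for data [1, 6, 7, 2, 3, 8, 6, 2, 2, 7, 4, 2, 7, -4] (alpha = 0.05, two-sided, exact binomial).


Step 1: Discard zero differences. Original n = 14; n_eff = number of nonzero differences = 14.
Nonzero differences (with sign): +1, +6, +7, +2, +3, +8, +6, +2, +2, +7, +4, +2, +7, -4
Step 2: Count signs: positive = 13, negative = 1.
Step 3: Under H0: P(positive) = 0.5, so the number of positives S ~ Bin(14, 0.5).
Step 4: Two-sided exact p-value = sum of Bin(14,0.5) probabilities at or below the observed probability = 0.001831.
Step 5: alpha = 0.05. reject H0.

n_eff = 14, pos = 13, neg = 1, p = 0.001831, reject H0.
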